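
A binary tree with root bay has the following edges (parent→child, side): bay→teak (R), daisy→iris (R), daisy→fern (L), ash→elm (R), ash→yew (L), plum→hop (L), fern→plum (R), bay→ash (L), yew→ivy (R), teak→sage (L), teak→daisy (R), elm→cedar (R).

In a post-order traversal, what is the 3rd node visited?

Post-order visits the left subtree, then the right subtree, then the node.
At bay: go left to ash.
  At ash: go left to yew.
    At yew: no left child.
    At yew: go right to ivy.
      ivy is a leaf — visit ivy.
    Visit yew.
  At ash: go right to elm.
    At elm: no left child.
    At elm: go right to cedar.
      cedar is a leaf — visit cedar.
    Visit elm.
  Visit ash.
At bay: go right to teak.
  At teak: go left to sage.
    sage is a leaf — visit sage.
  At teak: go right to daisy.
    At daisy: go left to fern.
      At fern: no left child.
      At fern: go right to plum.
        At plum: go left to hop.
          hop is a leaf — visit hop.
        At plum: no right child.
        Visit plum.
      Visit fern.
    At daisy: go right to iris.
      iris is a leaf — visit iris.
    Visit daisy.
  Visit teak.
Visit bay.
Full post-order sequence: ivy, yew, cedar, elm, ash, sage, hop, plum, fern, iris, daisy, teak, bay.

cedar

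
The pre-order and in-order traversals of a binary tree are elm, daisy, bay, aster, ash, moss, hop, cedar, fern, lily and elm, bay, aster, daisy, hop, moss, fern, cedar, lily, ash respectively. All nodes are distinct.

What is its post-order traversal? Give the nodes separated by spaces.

aster bay hop fern lily cedar moss ash daisy elm

The first element of pre-order is the root; it splits in-order into left and right subtrees.
Root elm: left subtree has 0 nodes { }, right has 9 {bay, aster, daisy, hop, moss, fern, cedar, lily, ash}.
  Root daisy: left subtree has 2 nodes {bay, aster}, right has 6 {hop, moss, fern, cedar, lily, ash}.
    Root bay: left subtree has 0 nodes { }, right has 1 {aster}.
    Root ash: left subtree has 5 nodes {hop, moss, fern, cedar, lily}, right has 0 { }.
      Root moss: left subtree has 1 node {hop}, right has 3 {fern, cedar, lily}.
        Root cedar: left subtree has 1 node {fern}, right has 1 {lily}.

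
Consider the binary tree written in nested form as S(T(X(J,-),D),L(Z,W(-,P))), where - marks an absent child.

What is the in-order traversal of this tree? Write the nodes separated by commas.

J, X, T, D, S, Z, L, W, P

In-order visits the left subtree, then the node, then the right subtree.
At S: go left to T.
  At T: go left to X.
    At X: go left to J.
      J is a leaf — visit J.
    Visit X.
    At X: no right child.
  Visit T.
  At T: go right to D.
    D is a leaf — visit D.
Visit S.
At S: go right to L.
  At L: go left to Z.
    Z is a leaf — visit Z.
  Visit L.
  At L: go right to W.
    At W: no left child.
    Visit W.
    At W: go right to P.
      P is a leaf — visit P.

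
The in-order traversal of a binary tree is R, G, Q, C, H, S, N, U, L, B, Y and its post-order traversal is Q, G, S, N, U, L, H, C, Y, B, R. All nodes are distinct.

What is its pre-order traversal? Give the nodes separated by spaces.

The last element of post-order is the root; it splits in-order into left and right subtrees.
Root R: left subtree has 0 nodes { }, right has 10 {G, Q, C, H, S, N, U, L, B, Y}.
  Root B: left subtree has 8 nodes {G, Q, C, H, S, N, U, L}, right has 1 {Y}.
    Root C: left subtree has 2 nodes {G, Q}, right has 5 {H, S, N, U, L}.
      Root G: left subtree has 0 nodes { }, right has 1 {Q}.
      Root H: left subtree has 0 nodes { }, right has 4 {S, N, U, L}.
        Root L: left subtree has 3 nodes {S, N, U}, right has 0 { }.
          Root U: left subtree has 2 nodes {S, N}, right has 0 { }.
            Root N: left subtree has 1 node {S}, right has 0 { }.

R B C G Q H L U N S Y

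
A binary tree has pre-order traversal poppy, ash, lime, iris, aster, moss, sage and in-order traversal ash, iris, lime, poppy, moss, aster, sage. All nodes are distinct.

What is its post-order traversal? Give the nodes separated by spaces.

The first element of pre-order is the root; it splits in-order into left and right subtrees.
Root poppy: left subtree has 3 nodes {ash, iris, lime}, right has 3 {moss, aster, sage}.
  Root ash: left subtree has 0 nodes { }, right has 2 {iris, lime}.
    Root lime: left subtree has 1 node {iris}, right has 0 { }.
  Root aster: left subtree has 1 node {moss}, right has 1 {sage}.

iris lime ash moss sage aster poppy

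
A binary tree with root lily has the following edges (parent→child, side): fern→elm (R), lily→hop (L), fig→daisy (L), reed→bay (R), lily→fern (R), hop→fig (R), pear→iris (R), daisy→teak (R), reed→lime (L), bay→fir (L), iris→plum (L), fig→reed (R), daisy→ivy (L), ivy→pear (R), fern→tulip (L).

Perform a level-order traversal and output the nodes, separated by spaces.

lily hop fern fig tulip elm daisy reed ivy teak lime bay pear fir iris plum

Level-order visits nodes level by level from the root, left to right within each level.
Level 0: lily
Level 1: hop, fern
Level 2: fig, tulip, elm
Level 3: daisy, reed
Level 4: ivy, teak, lime, bay
Level 5: pear, fir
Level 6: iris
Level 7: plum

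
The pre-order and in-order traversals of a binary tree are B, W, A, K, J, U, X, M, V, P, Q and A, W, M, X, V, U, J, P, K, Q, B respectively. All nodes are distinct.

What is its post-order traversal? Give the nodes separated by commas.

A, M, V, X, U, P, J, Q, K, W, B

The first element of pre-order is the root; it splits in-order into left and right subtrees.
Root B: left subtree has 10 nodes {A, W, M, X, V, U, J, P, K, Q}, right has 0 { }.
  Root W: left subtree has 1 node {A}, right has 8 {M, X, V, U, J, P, K, Q}.
    Root K: left subtree has 6 nodes {M, X, V, U, J, P}, right has 1 {Q}.
      Root J: left subtree has 4 nodes {M, X, V, U}, right has 1 {P}.
        Root U: left subtree has 3 nodes {M, X, V}, right has 0 { }.
          Root X: left subtree has 1 node {M}, right has 1 {V}.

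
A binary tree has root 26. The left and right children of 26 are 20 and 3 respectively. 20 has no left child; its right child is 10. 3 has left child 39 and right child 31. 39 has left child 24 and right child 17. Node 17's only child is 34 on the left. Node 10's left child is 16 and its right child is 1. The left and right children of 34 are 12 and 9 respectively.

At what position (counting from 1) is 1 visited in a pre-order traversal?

Pre-order visits the node, then its left subtree, then its right subtree.
Visit 26.
At 26: go left to 20.
  Visit 20.
  At 20: no left child.
  At 20: go right to 10.
    Visit 10.
    At 10: go left to 16.
      16 is a leaf — visit 16.
    At 10: go right to 1.
      1 is a leaf — visit 1.
At 26: go right to 3.
  Visit 3.
  At 3: go left to 39.
    Visit 39.
    At 39: go left to 24.
      24 is a leaf — visit 24.
    At 39: go right to 17.
      Visit 17.
      At 17: go left to 34.
        Visit 34.
        At 34: go left to 12.
          12 is a leaf — visit 12.
        At 34: go right to 9.
          9 is a leaf — visit 9.
      At 17: no right child.
  At 3: go right to 31.
    31 is a leaf — visit 31.
Full pre-order sequence: 26, 20, 10, 16, 1, 3, 39, 24, 17, 34, 12, 9, 31.

5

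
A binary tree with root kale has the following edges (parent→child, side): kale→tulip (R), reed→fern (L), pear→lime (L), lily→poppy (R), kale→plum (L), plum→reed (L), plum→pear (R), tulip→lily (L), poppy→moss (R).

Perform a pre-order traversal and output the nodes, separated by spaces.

Pre-order visits the node, then its left subtree, then its right subtree.
Visit kale.
At kale: go left to plum.
  Visit plum.
  At plum: go left to reed.
    Visit reed.
    At reed: go left to fern.
      fern is a leaf — visit fern.
    At reed: no right child.
  At plum: go right to pear.
    Visit pear.
    At pear: go left to lime.
      lime is a leaf — visit lime.
    At pear: no right child.
At kale: go right to tulip.
  Visit tulip.
  At tulip: go left to lily.
    Visit lily.
    At lily: no left child.
    At lily: go right to poppy.
      Visit poppy.
      At poppy: no left child.
      At poppy: go right to moss.
        moss is a leaf — visit moss.
  At tulip: no right child.

kale plum reed fern pear lime tulip lily poppy moss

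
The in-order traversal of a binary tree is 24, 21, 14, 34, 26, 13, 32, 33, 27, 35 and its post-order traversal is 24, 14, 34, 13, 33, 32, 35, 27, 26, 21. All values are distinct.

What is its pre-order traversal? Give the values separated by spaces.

The last element of post-order is the root; it splits in-order into left and right subtrees.
Root 21: left subtree has 1 node {24}, right has 8 {14, 34, 26, 13, 32, 33, 27, 35}.
  Root 26: left subtree has 2 nodes {14, 34}, right has 5 {13, 32, 33, 27, 35}.
    Root 34: left subtree has 1 node {14}, right has 0 { }.
    Root 27: left subtree has 3 nodes {13, 32, 33}, right has 1 {35}.
      Root 32: left subtree has 1 node {13}, right has 1 {33}.

21 24 26 34 14 27 32 13 33 35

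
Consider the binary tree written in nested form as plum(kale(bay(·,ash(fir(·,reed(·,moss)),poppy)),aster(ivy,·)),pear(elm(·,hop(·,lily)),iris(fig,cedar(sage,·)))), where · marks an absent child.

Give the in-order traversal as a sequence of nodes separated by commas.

In-order visits the left subtree, then the node, then the right subtree.
At plum: go left to kale.
  At kale: go left to bay.
    At bay: no left child.
    Visit bay.
    At bay: go right to ash.
      At ash: go left to fir.
        At fir: no left child.
        Visit fir.
        At fir: go right to reed.
          At reed: no left child.
          Visit reed.
          At reed: go right to moss.
            moss is a leaf — visit moss.
      Visit ash.
      At ash: go right to poppy.
        poppy is a leaf — visit poppy.
  Visit kale.
  At kale: go right to aster.
    At aster: go left to ivy.
      ivy is a leaf — visit ivy.
    Visit aster.
    At aster: no right child.
Visit plum.
At plum: go right to pear.
  At pear: go left to elm.
    At elm: no left child.
    Visit elm.
    At elm: go right to hop.
      At hop: no left child.
      Visit hop.
      At hop: go right to lily.
        lily is a leaf — visit lily.
  Visit pear.
  At pear: go right to iris.
    At iris: go left to fig.
      fig is a leaf — visit fig.
    Visit iris.
    At iris: go right to cedar.
      At cedar: go left to sage.
        sage is a leaf — visit sage.
      Visit cedar.
      At cedar: no right child.

bay, fir, reed, moss, ash, poppy, kale, ivy, aster, plum, elm, hop, lily, pear, fig, iris, sage, cedar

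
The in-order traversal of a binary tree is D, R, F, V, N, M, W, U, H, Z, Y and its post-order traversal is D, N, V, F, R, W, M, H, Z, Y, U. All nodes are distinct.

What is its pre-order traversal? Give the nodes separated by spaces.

U M R D F V N W Y Z H

The last element of post-order is the root; it splits in-order into left and right subtrees.
Root U: left subtree has 7 nodes {D, R, F, V, N, M, W}, right has 3 {H, Z, Y}.
  Root M: left subtree has 5 nodes {D, R, F, V, N}, right has 1 {W}.
    Root R: left subtree has 1 node {D}, right has 3 {F, V, N}.
      Root F: left subtree has 0 nodes { }, right has 2 {V, N}.
        Root V: left subtree has 0 nodes { }, right has 1 {N}.
  Root Y: left subtree has 2 nodes {H, Z}, right has 0 { }.
    Root Z: left subtree has 1 node {H}, right has 0 { }.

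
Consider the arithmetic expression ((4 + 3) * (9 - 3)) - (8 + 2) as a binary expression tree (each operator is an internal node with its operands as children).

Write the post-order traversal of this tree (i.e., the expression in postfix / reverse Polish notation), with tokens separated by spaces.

4 3 + 9 3 - * 8 2 + -

Post-order on an expression tree gives postfix notation: for each operator, emit left operand, right operand, then the operator.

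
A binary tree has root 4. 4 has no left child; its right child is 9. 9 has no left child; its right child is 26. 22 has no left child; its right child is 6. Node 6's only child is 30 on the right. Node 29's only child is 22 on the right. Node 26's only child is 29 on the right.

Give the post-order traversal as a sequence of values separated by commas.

Post-order visits the left subtree, then the right subtree, then the node.
At 4: no left child.
At 4: go right to 9.
  At 9: no left child.
  At 9: go right to 26.
    At 26: no left child.
    At 26: go right to 29.
      At 29: no left child.
      At 29: go right to 22.
        At 22: no left child.
        At 22: go right to 6.
          At 6: no left child.
          At 6: go right to 30.
            30 is a leaf — visit 30.
          Visit 6.
        Visit 22.
      Visit 29.
    Visit 26.
  Visit 9.
Visit 4.

30, 6, 22, 29, 26, 9, 4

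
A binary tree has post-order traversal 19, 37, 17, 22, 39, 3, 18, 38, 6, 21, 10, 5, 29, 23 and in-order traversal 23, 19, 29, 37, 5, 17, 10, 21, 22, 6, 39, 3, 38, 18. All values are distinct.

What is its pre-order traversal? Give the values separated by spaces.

23 29 19 5 37 10 17 21 6 22 38 3 39 18

The last element of post-order is the root; it splits in-order into left and right subtrees.
Root 23: left subtree has 0 nodes { }, right has 13 {19, 29, 37, 5, 17, 10, 21, 22, 6, 39, 3, 38, 18}.
  Root 29: left subtree has 1 node {19}, right has 11 {37, 5, 17, 10, 21, 22, 6, 39, 3, 38, 18}.
    Root 5: left subtree has 1 node {37}, right has 9 {17, 10, 21, 22, 6, 39, 3, 38, 18}.
      Root 10: left subtree has 1 node {17}, right has 7 {21, 22, 6, 39, 3, 38, 18}.
        Root 21: left subtree has 0 nodes { }, right has 6 {22, 6, 39, 3, 38, 18}.
          Root 6: left subtree has 1 node {22}, right has 4 {39, 3, 38, 18}.
            Root 38: left subtree has 2 nodes {39, 3}, right has 1 {18}.
              Root 3: left subtree has 1 node {39}, right has 0 { }.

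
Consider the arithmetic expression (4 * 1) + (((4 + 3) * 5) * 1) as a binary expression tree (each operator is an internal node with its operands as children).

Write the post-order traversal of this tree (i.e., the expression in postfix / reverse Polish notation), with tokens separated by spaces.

4 1 * 4 3 + 5 * 1 * +

Post-order on an expression tree gives postfix notation: for each operator, emit left operand, right operand, then the operator.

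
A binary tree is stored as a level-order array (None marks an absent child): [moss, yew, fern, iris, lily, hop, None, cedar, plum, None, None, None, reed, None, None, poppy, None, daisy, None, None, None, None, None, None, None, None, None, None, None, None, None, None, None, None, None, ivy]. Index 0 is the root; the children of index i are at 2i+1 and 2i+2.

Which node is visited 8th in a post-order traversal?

yew

Post-order visits the left subtree, then the right subtree, then the node.
At moss: go left to yew.
  At yew: go left to iris.
    At iris: go left to cedar.
      At cedar: go left to poppy.
        poppy is a leaf — visit poppy.
      At cedar: no right child.
      Visit cedar.
    At iris: go right to plum.
      At plum: go left to daisy.
        At daisy: go left to ivy.
          ivy is a leaf — visit ivy.
        At daisy: no right child.
        Visit daisy.
      At plum: no right child.
      Visit plum.
    Visit iris.
  At yew: go right to lily.
    lily is a leaf — visit lily.
  Visit yew.
At moss: go right to fern.
  At fern: go left to hop.
    At hop: no left child.
    At hop: go right to reed.
      reed is a leaf — visit reed.
    Visit hop.
  At fern: no right child.
  Visit fern.
Visit moss.
Full post-order sequence: poppy, cedar, ivy, daisy, plum, iris, lily, yew, reed, hop, fern, moss.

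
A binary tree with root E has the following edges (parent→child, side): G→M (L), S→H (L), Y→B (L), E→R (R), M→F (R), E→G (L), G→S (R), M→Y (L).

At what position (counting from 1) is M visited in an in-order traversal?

In-order visits the left subtree, then the node, then the right subtree.
At E: go left to G.
  At G: go left to M.
    At M: go left to Y.
      At Y: go left to B.
        B is a leaf — visit B.
      Visit Y.
      At Y: no right child.
    Visit M.
    At M: go right to F.
      F is a leaf — visit F.
  Visit G.
  At G: go right to S.
    At S: go left to H.
      H is a leaf — visit H.
    Visit S.
    At S: no right child.
Visit E.
At E: go right to R.
  R is a leaf — visit R.
Full in-order sequence: B, Y, M, F, G, H, S, E, R.

3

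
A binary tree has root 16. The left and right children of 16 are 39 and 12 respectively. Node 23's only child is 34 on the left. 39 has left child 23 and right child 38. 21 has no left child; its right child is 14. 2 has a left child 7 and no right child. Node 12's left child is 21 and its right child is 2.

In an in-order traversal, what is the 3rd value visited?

In-order visits the left subtree, then the node, then the right subtree.
At 16: go left to 39.
  At 39: go left to 23.
    At 23: go left to 34.
      34 is a leaf — visit 34.
    Visit 23.
    At 23: no right child.
  Visit 39.
  At 39: go right to 38.
    38 is a leaf — visit 38.
Visit 16.
At 16: go right to 12.
  At 12: go left to 21.
    At 21: no left child.
    Visit 21.
    At 21: go right to 14.
      14 is a leaf — visit 14.
  Visit 12.
  At 12: go right to 2.
    At 2: go left to 7.
      7 is a leaf — visit 7.
    Visit 2.
    At 2: no right child.
Full in-order sequence: 34, 23, 39, 38, 16, 21, 14, 12, 7, 2.

39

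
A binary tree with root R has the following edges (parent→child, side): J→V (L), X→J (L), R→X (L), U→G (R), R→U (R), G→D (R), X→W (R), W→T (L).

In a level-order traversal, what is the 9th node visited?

Level-order visits nodes level by level from the root, left to right within each level.
Level 0: R
Level 1: X, U
Level 2: J, W, G
Level 3: V, T, D
Full level-order sequence: R, X, U, J, W, G, V, T, D.

D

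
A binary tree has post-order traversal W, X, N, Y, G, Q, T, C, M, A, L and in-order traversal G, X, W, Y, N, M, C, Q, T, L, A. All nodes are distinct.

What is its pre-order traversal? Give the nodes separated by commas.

The last element of post-order is the root; it splits in-order into left and right subtrees.
Root L: left subtree has 9 nodes {G, X, W, Y, N, M, C, Q, T}, right has 1 {A}.
  Root M: left subtree has 5 nodes {G, X, W, Y, N}, right has 3 {C, Q, T}.
    Root G: left subtree has 0 nodes { }, right has 4 {X, W, Y, N}.
      Root Y: left subtree has 2 nodes {X, W}, right has 1 {N}.
        Root X: left subtree has 0 nodes { }, right has 1 {W}.
    Root C: left subtree has 0 nodes { }, right has 2 {Q, T}.
      Root T: left subtree has 1 node {Q}, right has 0 { }.

L, M, G, Y, X, W, N, C, T, Q, A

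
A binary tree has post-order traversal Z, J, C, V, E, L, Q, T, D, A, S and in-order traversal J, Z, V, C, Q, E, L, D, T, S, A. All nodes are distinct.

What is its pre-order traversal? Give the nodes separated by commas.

The last element of post-order is the root; it splits in-order into left and right subtrees.
Root S: left subtree has 9 nodes {J, Z, V, C, Q, E, L, D, T}, right has 1 {A}.
  Root D: left subtree has 7 nodes {J, Z, V, C, Q, E, L}, right has 1 {T}.
    Root Q: left subtree has 4 nodes {J, Z, V, C}, right has 2 {E, L}.
      Root V: left subtree has 2 nodes {J, Z}, right has 1 {C}.
        Root J: left subtree has 0 nodes { }, right has 1 {Z}.
      Root L: left subtree has 1 node {E}, right has 0 { }.

S, D, Q, V, J, Z, C, L, E, T, A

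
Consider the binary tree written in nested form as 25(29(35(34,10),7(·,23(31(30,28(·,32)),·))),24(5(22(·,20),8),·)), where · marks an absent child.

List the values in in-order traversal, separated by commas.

In-order visits the left subtree, then the node, then the right subtree.
At 25: go left to 29.
  At 29: go left to 35.
    At 35: go left to 34.
      34 is a leaf — visit 34.
    Visit 35.
    At 35: go right to 10.
      10 is a leaf — visit 10.
  Visit 29.
  At 29: go right to 7.
    At 7: no left child.
    Visit 7.
    At 7: go right to 23.
      At 23: go left to 31.
        At 31: go left to 30.
          30 is a leaf — visit 30.
        Visit 31.
        At 31: go right to 28.
          At 28: no left child.
          Visit 28.
          At 28: go right to 32.
            32 is a leaf — visit 32.
      Visit 23.
      At 23: no right child.
Visit 25.
At 25: go right to 24.
  At 24: go left to 5.
    At 5: go left to 22.
      At 22: no left child.
      Visit 22.
      At 22: go right to 20.
        20 is a leaf — visit 20.
    Visit 5.
    At 5: go right to 8.
      8 is a leaf — visit 8.
  Visit 24.
  At 24: no right child.

34, 35, 10, 29, 7, 30, 31, 28, 32, 23, 25, 22, 20, 5, 8, 24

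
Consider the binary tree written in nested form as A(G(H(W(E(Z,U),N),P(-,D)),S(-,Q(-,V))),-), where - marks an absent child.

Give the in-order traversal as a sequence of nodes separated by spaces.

Z E U W N H P D G S Q V A

In-order visits the left subtree, then the node, then the right subtree.
At A: go left to G.
  At G: go left to H.
    At H: go left to W.
      At W: go left to E.
        At E: go left to Z.
          Z is a leaf — visit Z.
        Visit E.
        At E: go right to U.
          U is a leaf — visit U.
      Visit W.
      At W: go right to N.
        N is a leaf — visit N.
    Visit H.
    At H: go right to P.
      At P: no left child.
      Visit P.
      At P: go right to D.
        D is a leaf — visit D.
  Visit G.
  At G: go right to S.
    At S: no left child.
    Visit S.
    At S: go right to Q.
      At Q: no left child.
      Visit Q.
      At Q: go right to V.
        V is a leaf — visit V.
Visit A.
At A: no right child.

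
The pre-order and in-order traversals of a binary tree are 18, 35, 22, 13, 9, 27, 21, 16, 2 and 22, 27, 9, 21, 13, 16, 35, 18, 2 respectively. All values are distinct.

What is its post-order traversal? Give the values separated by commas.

The first element of pre-order is the root; it splits in-order into left and right subtrees.
Root 18: left subtree has 7 nodes {22, 27, 9, 21, 13, 16, 35}, right has 1 {2}.
  Root 35: left subtree has 6 nodes {22, 27, 9, 21, 13, 16}, right has 0 { }.
    Root 22: left subtree has 0 nodes { }, right has 5 {27, 9, 21, 13, 16}.
      Root 13: left subtree has 3 nodes {27, 9, 21}, right has 1 {16}.
        Root 9: left subtree has 1 node {27}, right has 1 {21}.

27, 21, 9, 16, 13, 22, 35, 2, 18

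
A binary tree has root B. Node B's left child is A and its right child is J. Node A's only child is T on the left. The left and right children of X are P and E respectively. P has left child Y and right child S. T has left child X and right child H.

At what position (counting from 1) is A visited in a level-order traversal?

2

Level-order visits nodes level by level from the root, left to right within each level.
Level 0: B
Level 1: A, J
Level 2: T
Level 3: X, H
Level 4: P, E
Level 5: Y, S
Full level-order sequence: B, A, J, T, X, H, P, E, Y, S.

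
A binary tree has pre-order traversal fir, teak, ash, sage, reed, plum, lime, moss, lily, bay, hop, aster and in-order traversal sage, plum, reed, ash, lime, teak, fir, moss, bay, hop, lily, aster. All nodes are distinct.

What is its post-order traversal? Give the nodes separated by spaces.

plum reed sage lime ash teak hop bay aster lily moss fir

The first element of pre-order is the root; it splits in-order into left and right subtrees.
Root fir: left subtree has 6 nodes {sage, plum, reed, ash, lime, teak}, right has 5 {moss, bay, hop, lily, aster}.
  Root teak: left subtree has 5 nodes {sage, plum, reed, ash, lime}, right has 0 { }.
    Root ash: left subtree has 3 nodes {sage, plum, reed}, right has 1 {lime}.
      Root sage: left subtree has 0 nodes { }, right has 2 {plum, reed}.
        Root reed: left subtree has 1 node {plum}, right has 0 { }.
  Root moss: left subtree has 0 nodes { }, right has 4 {bay, hop, lily, aster}.
    Root lily: left subtree has 2 nodes {bay, hop}, right has 1 {aster}.
      Root bay: left subtree has 0 nodes { }, right has 1 {hop}.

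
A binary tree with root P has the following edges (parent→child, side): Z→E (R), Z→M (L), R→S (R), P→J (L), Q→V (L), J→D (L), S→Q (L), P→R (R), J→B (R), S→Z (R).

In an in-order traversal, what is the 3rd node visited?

B

In-order visits the left subtree, then the node, then the right subtree.
At P: go left to J.
  At J: go left to D.
    D is a leaf — visit D.
  Visit J.
  At J: go right to B.
    B is a leaf — visit B.
Visit P.
At P: go right to R.
  At R: no left child.
  Visit R.
  At R: go right to S.
    At S: go left to Q.
      At Q: go left to V.
        V is a leaf — visit V.
      Visit Q.
      At Q: no right child.
    Visit S.
    At S: go right to Z.
      At Z: go left to M.
        M is a leaf — visit M.
      Visit Z.
      At Z: go right to E.
        E is a leaf — visit E.
Full in-order sequence: D, J, B, P, R, V, Q, S, M, Z, E.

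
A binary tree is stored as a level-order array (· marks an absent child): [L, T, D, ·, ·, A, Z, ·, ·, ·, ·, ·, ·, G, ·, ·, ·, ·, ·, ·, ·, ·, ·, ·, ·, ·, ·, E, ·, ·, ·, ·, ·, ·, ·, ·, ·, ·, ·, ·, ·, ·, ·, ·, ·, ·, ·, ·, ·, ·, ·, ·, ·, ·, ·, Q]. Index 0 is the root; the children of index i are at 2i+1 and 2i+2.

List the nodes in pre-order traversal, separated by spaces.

L T D A Z G E Q

Pre-order visits the node, then its left subtree, then its right subtree.
Visit L.
At L: go left to T.
  T is a leaf — visit T.
At L: go right to D.
  Visit D.
  At D: go left to A.
    A is a leaf — visit A.
  At D: go right to Z.
    Visit Z.
    At Z: go left to G.
      Visit G.
      At G: go left to E.
        Visit E.
        At E: go left to Q.
          Q is a leaf — visit Q.
        At E: no right child.
      At G: no right child.
    At Z: no right child.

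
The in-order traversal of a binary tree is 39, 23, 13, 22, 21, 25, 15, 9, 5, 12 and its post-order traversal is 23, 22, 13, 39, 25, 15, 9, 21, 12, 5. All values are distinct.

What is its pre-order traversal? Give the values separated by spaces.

5 21 39 13 23 22 9 15 25 12

The last element of post-order is the root; it splits in-order into left and right subtrees.
Root 5: left subtree has 8 nodes {39, 23, 13, 22, 21, 25, 15, 9}, right has 1 {12}.
  Root 21: left subtree has 4 nodes {39, 23, 13, 22}, right has 3 {25, 15, 9}.
    Root 39: left subtree has 0 nodes { }, right has 3 {23, 13, 22}.
      Root 13: left subtree has 1 node {23}, right has 1 {22}.
    Root 9: left subtree has 2 nodes {25, 15}, right has 0 { }.
      Root 15: left subtree has 1 node {25}, right has 0 { }.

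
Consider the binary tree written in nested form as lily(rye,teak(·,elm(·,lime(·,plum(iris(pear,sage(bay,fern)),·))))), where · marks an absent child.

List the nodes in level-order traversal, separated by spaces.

Level-order visits nodes level by level from the root, left to right within each level.
Level 0: lily
Level 1: rye, teak
Level 2: elm
Level 3: lime
Level 4: plum
Level 5: iris
Level 6: pear, sage
Level 7: bay, fern

lily rye teak elm lime plum iris pear sage bay fern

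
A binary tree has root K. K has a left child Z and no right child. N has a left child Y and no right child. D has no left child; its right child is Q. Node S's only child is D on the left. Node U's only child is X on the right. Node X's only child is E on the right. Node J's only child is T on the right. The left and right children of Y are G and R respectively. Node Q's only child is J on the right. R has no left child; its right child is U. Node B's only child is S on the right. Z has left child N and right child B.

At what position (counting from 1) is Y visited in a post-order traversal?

6

Post-order visits the left subtree, then the right subtree, then the node.
At K: go left to Z.
  At Z: go left to N.
    At N: go left to Y.
      At Y: go left to G.
        G is a leaf — visit G.
      At Y: go right to R.
        At R: no left child.
        At R: go right to U.
          At U: no left child.
          At U: go right to X.
            At X: no left child.
            At X: go right to E.
              E is a leaf — visit E.
            Visit X.
          Visit U.
        Visit R.
      Visit Y.
    At N: no right child.
    Visit N.
  At Z: go right to B.
    At B: no left child.
    At B: go right to S.
      At S: go left to D.
        At D: no left child.
        At D: go right to Q.
          At Q: no left child.
          At Q: go right to J.
            At J: no left child.
            At J: go right to T.
              T is a leaf — visit T.
            Visit J.
          Visit Q.
        Visit D.
      At S: no right child.
      Visit S.
    Visit B.
  Visit Z.
At K: no right child.
Visit K.
Full post-order sequence: G, E, X, U, R, Y, N, T, J, Q, D, S, B, Z, K.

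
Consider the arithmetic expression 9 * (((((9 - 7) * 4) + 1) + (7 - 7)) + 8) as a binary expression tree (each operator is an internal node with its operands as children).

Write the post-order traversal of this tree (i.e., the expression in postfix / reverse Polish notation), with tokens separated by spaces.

Post-order on an expression tree gives postfix notation: for each operator, emit left operand, right operand, then the operator.

9 9 7 - 4 * 1 + 7 7 - + 8 + *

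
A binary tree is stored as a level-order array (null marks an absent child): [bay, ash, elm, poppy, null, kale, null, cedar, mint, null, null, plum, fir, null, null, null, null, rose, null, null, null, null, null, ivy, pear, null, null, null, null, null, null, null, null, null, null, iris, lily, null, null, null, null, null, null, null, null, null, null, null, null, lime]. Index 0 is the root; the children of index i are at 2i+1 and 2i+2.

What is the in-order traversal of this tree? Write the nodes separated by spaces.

cedar poppy iris rose lily mint ash bay ivy plum lime pear kale fir elm

In-order visits the left subtree, then the node, then the right subtree.
At bay: go left to ash.
  At ash: go left to poppy.
    At poppy: go left to cedar.
      cedar is a leaf — visit cedar.
    Visit poppy.
    At poppy: go right to mint.
      At mint: go left to rose.
        At rose: go left to iris.
          iris is a leaf — visit iris.
        Visit rose.
        At rose: go right to lily.
          lily is a leaf — visit lily.
      Visit mint.
      At mint: no right child.
  Visit ash.
  At ash: no right child.
Visit bay.
At bay: go right to elm.
  At elm: go left to kale.
    At kale: go left to plum.
      At plum: go left to ivy.
        ivy is a leaf — visit ivy.
      Visit plum.
      At plum: go right to pear.
        At pear: go left to lime.
          lime is a leaf — visit lime.
        Visit pear.
        At pear: no right child.
    Visit kale.
    At kale: go right to fir.
      fir is a leaf — visit fir.
  Visit elm.
  At elm: no right child.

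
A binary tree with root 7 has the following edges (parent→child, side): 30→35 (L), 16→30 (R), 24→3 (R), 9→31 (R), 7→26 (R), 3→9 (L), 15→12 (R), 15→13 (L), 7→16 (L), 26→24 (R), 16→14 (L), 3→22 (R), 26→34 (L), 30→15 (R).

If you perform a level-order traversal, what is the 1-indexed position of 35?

Level-order visits nodes level by level from the root, left to right within each level.
Level 0: 7
Level 1: 16, 26
Level 2: 14, 30, 34, 24
Level 3: 35, 15, 3
Level 4: 13, 12, 9, 22
Level 5: 31
Full level-order sequence: 7, 16, 26, 14, 30, 34, 24, 35, 15, 3, 13, 12, 9, 22, 31.

8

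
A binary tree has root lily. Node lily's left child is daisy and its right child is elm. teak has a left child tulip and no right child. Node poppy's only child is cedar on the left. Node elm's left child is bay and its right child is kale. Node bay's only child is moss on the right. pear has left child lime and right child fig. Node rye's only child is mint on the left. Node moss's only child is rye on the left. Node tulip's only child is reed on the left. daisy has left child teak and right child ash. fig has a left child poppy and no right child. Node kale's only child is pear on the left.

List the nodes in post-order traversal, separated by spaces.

Post-order visits the left subtree, then the right subtree, then the node.
At lily: go left to daisy.
  At daisy: go left to teak.
    At teak: go left to tulip.
      At tulip: go left to reed.
        reed is a leaf — visit reed.
      At tulip: no right child.
      Visit tulip.
    At teak: no right child.
    Visit teak.
  At daisy: go right to ash.
    ash is a leaf — visit ash.
  Visit daisy.
At lily: go right to elm.
  At elm: go left to bay.
    At bay: no left child.
    At bay: go right to moss.
      At moss: go left to rye.
        At rye: go left to mint.
          mint is a leaf — visit mint.
        At rye: no right child.
        Visit rye.
      At moss: no right child.
      Visit moss.
    Visit bay.
  At elm: go right to kale.
    At kale: go left to pear.
      At pear: go left to lime.
        lime is a leaf — visit lime.
      At pear: go right to fig.
        At fig: go left to poppy.
          At poppy: go left to cedar.
            cedar is a leaf — visit cedar.
          At poppy: no right child.
          Visit poppy.
        At fig: no right child.
        Visit fig.
      Visit pear.
    At kale: no right child.
    Visit kale.
  Visit elm.
Visit lily.

reed tulip teak ash daisy mint rye moss bay lime cedar poppy fig pear kale elm lily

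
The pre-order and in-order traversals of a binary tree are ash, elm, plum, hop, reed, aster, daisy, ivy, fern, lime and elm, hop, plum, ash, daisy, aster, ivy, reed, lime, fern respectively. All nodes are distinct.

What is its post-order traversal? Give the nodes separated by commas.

hop, plum, elm, daisy, ivy, aster, lime, fern, reed, ash

The first element of pre-order is the root; it splits in-order into left and right subtrees.
Root ash: left subtree has 3 nodes {elm, hop, plum}, right has 6 {daisy, aster, ivy, reed, lime, fern}.
  Root elm: left subtree has 0 nodes { }, right has 2 {hop, plum}.
    Root plum: left subtree has 1 node {hop}, right has 0 { }.
  Root reed: left subtree has 3 nodes {daisy, aster, ivy}, right has 2 {lime, fern}.
    Root aster: left subtree has 1 node {daisy}, right has 1 {ivy}.
    Root fern: left subtree has 1 node {lime}, right has 0 { }.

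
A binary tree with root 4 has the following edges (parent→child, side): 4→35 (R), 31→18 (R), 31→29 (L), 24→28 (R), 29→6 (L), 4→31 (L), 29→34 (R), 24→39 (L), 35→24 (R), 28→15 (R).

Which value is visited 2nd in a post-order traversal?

34

Post-order visits the left subtree, then the right subtree, then the node.
At 4: go left to 31.
  At 31: go left to 29.
    At 29: go left to 6.
      6 is a leaf — visit 6.
    At 29: go right to 34.
      34 is a leaf — visit 34.
    Visit 29.
  At 31: go right to 18.
    18 is a leaf — visit 18.
  Visit 31.
At 4: go right to 35.
  At 35: no left child.
  At 35: go right to 24.
    At 24: go left to 39.
      39 is a leaf — visit 39.
    At 24: go right to 28.
      At 28: no left child.
      At 28: go right to 15.
        15 is a leaf — visit 15.
      Visit 28.
    Visit 24.
  Visit 35.
Visit 4.
Full post-order sequence: 6, 34, 29, 18, 31, 39, 15, 28, 24, 35, 4.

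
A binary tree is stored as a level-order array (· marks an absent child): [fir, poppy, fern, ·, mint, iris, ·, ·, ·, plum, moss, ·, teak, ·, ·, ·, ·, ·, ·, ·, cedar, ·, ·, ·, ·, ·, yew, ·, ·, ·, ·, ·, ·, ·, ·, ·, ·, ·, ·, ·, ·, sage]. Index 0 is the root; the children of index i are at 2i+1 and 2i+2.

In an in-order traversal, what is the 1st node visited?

In-order visits the left subtree, then the node, then the right subtree.
At fir: go left to poppy.
  At poppy: no left child.
  Visit poppy.
  At poppy: go right to mint.
    At mint: go left to plum.
      At plum: no left child.
      Visit plum.
      At plum: go right to cedar.
        At cedar: go left to sage.
          sage is a leaf — visit sage.
        Visit cedar.
        At cedar: no right child.
    Visit mint.
    At mint: go right to moss.
      moss is a leaf — visit moss.
Visit fir.
At fir: go right to fern.
  At fern: go left to iris.
    At iris: no left child.
    Visit iris.
    At iris: go right to teak.
      At teak: no left child.
      Visit teak.
      At teak: go right to yew.
        yew is a leaf — visit yew.
  Visit fern.
  At fern: no right child.
Full in-order sequence: poppy, plum, sage, cedar, mint, moss, fir, iris, teak, yew, fern.

poppy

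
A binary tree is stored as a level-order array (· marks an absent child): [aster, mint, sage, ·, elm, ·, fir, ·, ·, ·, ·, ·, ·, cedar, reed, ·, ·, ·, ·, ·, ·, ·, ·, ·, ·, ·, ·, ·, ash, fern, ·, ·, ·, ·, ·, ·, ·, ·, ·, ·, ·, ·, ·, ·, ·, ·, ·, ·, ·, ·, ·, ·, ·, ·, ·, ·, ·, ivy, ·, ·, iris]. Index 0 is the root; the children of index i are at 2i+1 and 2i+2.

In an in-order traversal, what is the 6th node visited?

In-order visits the left subtree, then the node, then the right subtree.
At aster: go left to mint.
  At mint: no left child.
  Visit mint.
  At mint: go right to elm.
    elm is a leaf — visit elm.
Visit aster.
At aster: go right to sage.
  At sage: no left child.
  Visit sage.
  At sage: go right to fir.
    At fir: go left to cedar.
      At cedar: no left child.
      Visit cedar.
      At cedar: go right to ash.
        At ash: go left to ivy.
          ivy is a leaf — visit ivy.
        Visit ash.
        At ash: no right child.
    Visit fir.
    At fir: go right to reed.
      At reed: go left to fern.
        At fern: no left child.
        Visit fern.
        At fern: go right to iris.
          iris is a leaf — visit iris.
      Visit reed.
      At reed: no right child.
Full in-order sequence: mint, elm, aster, sage, cedar, ivy, ash, fir, fern, iris, reed.

ivy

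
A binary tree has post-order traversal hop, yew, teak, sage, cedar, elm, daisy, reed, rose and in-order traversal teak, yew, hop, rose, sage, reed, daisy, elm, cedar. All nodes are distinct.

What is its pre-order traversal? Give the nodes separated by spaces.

The last element of post-order is the root; it splits in-order into left and right subtrees.
Root rose: left subtree has 3 nodes {teak, yew, hop}, right has 5 {sage, reed, daisy, elm, cedar}.
  Root teak: left subtree has 0 nodes { }, right has 2 {yew, hop}.
    Root yew: left subtree has 0 nodes { }, right has 1 {hop}.
  Root reed: left subtree has 1 node {sage}, right has 3 {daisy, elm, cedar}.
    Root daisy: left subtree has 0 nodes { }, right has 2 {elm, cedar}.
      Root elm: left subtree has 0 nodes { }, right has 1 {cedar}.

rose teak yew hop reed sage daisy elm cedar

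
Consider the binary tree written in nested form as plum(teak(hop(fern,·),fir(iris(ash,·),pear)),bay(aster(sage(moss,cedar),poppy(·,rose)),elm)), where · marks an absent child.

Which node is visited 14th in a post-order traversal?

Post-order visits the left subtree, then the right subtree, then the node.
At plum: go left to teak.
  At teak: go left to hop.
    At hop: go left to fern.
      fern is a leaf — visit fern.
    At hop: no right child.
    Visit hop.
  At teak: go right to fir.
    At fir: go left to iris.
      At iris: go left to ash.
        ash is a leaf — visit ash.
      At iris: no right child.
      Visit iris.
    At fir: go right to pear.
      pear is a leaf — visit pear.
    Visit fir.
  Visit teak.
At plum: go right to bay.
  At bay: go left to aster.
    At aster: go left to sage.
      At sage: go left to moss.
        moss is a leaf — visit moss.
      At sage: go right to cedar.
        cedar is a leaf — visit cedar.
      Visit sage.
    At aster: go right to poppy.
      At poppy: no left child.
      At poppy: go right to rose.
        rose is a leaf — visit rose.
      Visit poppy.
    Visit aster.
  At bay: go right to elm.
    elm is a leaf — visit elm.
  Visit bay.
Visit plum.
Full post-order sequence: fern, hop, ash, iris, pear, fir, teak, moss, cedar, sage, rose, poppy, aster, elm, bay, plum.

elm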